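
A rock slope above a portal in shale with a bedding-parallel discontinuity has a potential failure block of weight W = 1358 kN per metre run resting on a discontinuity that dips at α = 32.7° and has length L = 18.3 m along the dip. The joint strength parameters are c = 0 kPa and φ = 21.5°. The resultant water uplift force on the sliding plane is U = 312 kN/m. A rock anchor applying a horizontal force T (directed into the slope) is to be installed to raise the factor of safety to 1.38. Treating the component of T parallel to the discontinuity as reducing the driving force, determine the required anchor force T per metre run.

Resolving forces along and normal to the sliding plane, with the horizontal anchor force T adding T·sinα to the effective normal force and T·cosα acting up the plane against the driving force:
FS = [cL + (W cosα − U + T sinα) tanφ] / [W sinα − T cosα]
Without the anchor: N' = 830.8 kN/m, driving T_d = 733.6 kN/m, resisting R = 0·18.3 + 830.8·tan21.5° = 327.2 kN/m, FS = 0.45.
Setting FS = 1.38 and solving for T:
1.38·(733.6 − T cos32.7°) = 327.2 + T sin32.7°·tan21.5°
T·(sin32.7°·tan21.5° + 1.38·cos32.7°) = 1.38·733.6 − 327.2
T·(0.5402·0.3939 + 1.38·0.8415) = 1012.4 − 327.2 = 685.2
T·1.3741 = 685.2
T = 498.6 kN/m

T = 499 kN/m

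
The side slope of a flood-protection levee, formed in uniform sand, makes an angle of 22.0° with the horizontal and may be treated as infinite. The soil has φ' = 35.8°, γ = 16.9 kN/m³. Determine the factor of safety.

FS = 1.79

For a dry cohesionless infinite slope the factor of safety is FS = tanφ' / tanβ.
FS = tan35.8° / tan22.0° = 0.7212 / 0.4040 = 1.785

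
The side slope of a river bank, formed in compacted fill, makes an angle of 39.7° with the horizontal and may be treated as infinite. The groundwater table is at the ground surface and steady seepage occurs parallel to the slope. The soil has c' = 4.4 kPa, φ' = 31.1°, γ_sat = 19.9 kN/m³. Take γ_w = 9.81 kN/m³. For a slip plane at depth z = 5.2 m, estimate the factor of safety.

FS = 0.45

With seepage parallel to the slope and the water table at the surface, the effective normal stress on the slip plane uses the buoyant unit weight γ' = γ_sat − γ_w while the driving shear stress uses γ_sat:
FS = [c' + γ' z cos²β tanφ'] / [γ_sat z sinβ cosβ]
γ' = 19.9 − 9.81 = 10.09 kN/m³
Numerator = 4.4 + 10.09·5.2·cos²39.7°·tan31.1° = 4.4 + 10.09·5.2·0.5920·0.6032 = 23.136 kPa
Denominator = 19.9·5.2·sin39.7°·cos39.7° = 19.9·5.2·0.6388·0.7694 = 50.857 kPa
FS = 23.136 / 50.857 = 0.455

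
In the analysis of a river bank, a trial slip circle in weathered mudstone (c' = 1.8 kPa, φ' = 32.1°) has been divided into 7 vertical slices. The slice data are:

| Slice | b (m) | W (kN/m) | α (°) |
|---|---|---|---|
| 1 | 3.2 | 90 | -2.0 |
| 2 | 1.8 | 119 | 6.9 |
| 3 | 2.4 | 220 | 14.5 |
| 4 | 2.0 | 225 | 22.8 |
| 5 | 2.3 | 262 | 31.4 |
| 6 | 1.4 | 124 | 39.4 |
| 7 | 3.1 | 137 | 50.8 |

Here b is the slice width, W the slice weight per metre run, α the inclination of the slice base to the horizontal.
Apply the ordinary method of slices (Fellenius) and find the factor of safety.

Ordinary method of slices: FS = Σ[c'·Δl_i + (W_i cosα_i)·tanφ'] / Σ W_i sinα_i, with Δl_i = b_i / cosα_i.
Slice 1: Δl = 3.2/cos(-2.0°) = 3.202 m; N'_1 = 90·cos(-2.0°) = 89.9; c'Δl = 5.76; W sinα = -3.1
Slice 2: Δl = 1.8/cos6.9° = 1.813 m; N'_2 = 119·cos6.9° = 118.1; c'Δl = 3.26; W sinα = 14.3
Slice 3: Δl = 2.4/cos14.5° = 2.479 m; N'_3 = 220·cos14.5° = 213.0; c'Δl = 4.46; W sinα = 55.1
Slice 4: Δl = 2.0/cos22.8° = 2.170 m; N'_4 = 225·cos22.8° = 207.4; c'Δl = 3.91; W sinα = 87.2
Slice 5: Δl = 2.3/cos31.4° = 2.695 m; N'_5 = 262·cos31.4° = 223.6; c'Δl = 4.85; W sinα = 136.5
Slice 6: Δl = 1.4/cos39.4° = 1.812 m; N'_6 = 124·cos39.4° = 95.8; c'Δl = 3.26; W sinα = 78.7
Slice 7: Δl = 3.1/cos50.8° = 4.905 m; N'_7 = 137·cos50.8° = 86.6; c'Δl = 8.83; W sinα = 106.2
Σc'Δl = 34.3 kN/m; ΣN' = 1034.5 kN/m; ΣW sinα = 474.8 kN/m
Resisting = 34.3 + 1034.5·tan32.1° = 34.3 + 649.0 = 683.3 kN/m
FS = 683.3 / 474.8 = 1.439

FS = 1.44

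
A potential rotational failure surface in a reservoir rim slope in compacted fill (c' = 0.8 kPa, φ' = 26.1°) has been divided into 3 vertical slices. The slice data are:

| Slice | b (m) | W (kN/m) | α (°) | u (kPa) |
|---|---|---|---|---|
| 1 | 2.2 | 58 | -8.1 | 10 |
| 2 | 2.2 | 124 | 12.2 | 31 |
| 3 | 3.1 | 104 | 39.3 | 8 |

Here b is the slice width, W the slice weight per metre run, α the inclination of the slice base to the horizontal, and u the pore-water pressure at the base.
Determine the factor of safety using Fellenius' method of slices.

Ordinary method of slices: FS = Σ[c'·Δl_i + (W_i cosα_i − u_i·Δl_i)·tanφ'] / Σ W_i sinα_i, with Δl_i = b_i / cosα_i.
Slice 1: Δl = 2.2/cos(-8.1°) = 2.222 m; N'_1 = 58·cos(-8.1°) − 10·2.222 = 35.2; c'Δl = 1.78; W sinα = -8.2
Slice 2: Δl = 2.2/cos12.2° = 2.251 m; N'_2 = 124·cos12.2° − 31·2.251 = 51.4; c'Δl = 1.80; W sinα = 26.2
Slice 3: Δl = 3.1/cos39.3° = 4.006 m; N'_3 = 104·cos39.3° − 8·4.006 = 48.4; c'Δl = 3.20; W sinα = 65.9
Σc'Δl = 6.8 kN/m; ΣN' = 135.1 kN/m; ΣW sinα = 83.9 kN/m
Resisting = 6.8 + 135.1·tan26.1° = 6.8 + 66.2 = 72.9 kN/m
FS = 72.9 / 83.9 = 0.869

FS = 0.87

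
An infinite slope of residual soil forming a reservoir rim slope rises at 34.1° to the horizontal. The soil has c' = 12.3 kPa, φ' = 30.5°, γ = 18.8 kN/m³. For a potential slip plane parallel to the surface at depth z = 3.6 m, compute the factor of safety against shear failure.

For an infinite slope with a slip plane parallel to the surface (no pore pressure): FS = [c' + γz cos²β tanφ'] / [γz sinβ cosβ].
γz = 18.8·3.6 = 67.68 kN/m²
Numerator = 12.3 + 67.68·cos²34.1°·tan30.5° = 12.3 + 67.68·0.6857·0.5890 = 39.636 kPa
Denominator = 67.68·sin34.1°·cos34.1° = 67.68·0.5606·0.8281 = 31.420 kPa
FS = 39.636 / 31.420 = 1.261

FS = 1.26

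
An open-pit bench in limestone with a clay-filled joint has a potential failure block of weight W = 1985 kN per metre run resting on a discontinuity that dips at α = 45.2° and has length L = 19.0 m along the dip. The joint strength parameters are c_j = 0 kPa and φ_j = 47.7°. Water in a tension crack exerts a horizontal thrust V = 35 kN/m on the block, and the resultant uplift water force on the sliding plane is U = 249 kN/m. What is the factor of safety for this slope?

FS = 0.86

Resolving the block weight along and normal to the plane and applying the Mohr–Coulomb strength on the joint:
N' = W cosα − U − V sinα = 1985·cos45.2° − 249 − 35·sin45.2° = 1124.9 kN/m
Driving force T = W sinα + V cosα = 1985·sin45.2° + 35·cos45.2° = 1433.2 kN/m
Resisting force R = c_j·L + N'·tanφ_j = 0·19.0 + 1124.9·tan47.7° = 0.0 + 1236.2 = 1236.2 kN/m
FS = R / T = 1236.2 / 1433.2 = 0.863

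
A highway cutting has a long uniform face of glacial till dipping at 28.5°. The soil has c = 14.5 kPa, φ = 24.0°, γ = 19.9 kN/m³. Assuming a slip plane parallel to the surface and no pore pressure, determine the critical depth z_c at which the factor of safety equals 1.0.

Setting FS = 1.00 in FS = [c + γz cos²β tanφ] / [γz sinβ cosβ] and solving for z:
z = c / [γ cosβ (FS·sinβ − cosβ·tanφ)]
  = 14.5 / [19.9·cos28.5°·(1.00·sin28.5° − cos28.5°·tan24.0°)]
  = 14.5 / [19.9·0.8788·(1.00·0.4772 − 0.8788·0.4452)]
  = 14.5 / 1.5020 = 9.654 m

z_c = 9.65 m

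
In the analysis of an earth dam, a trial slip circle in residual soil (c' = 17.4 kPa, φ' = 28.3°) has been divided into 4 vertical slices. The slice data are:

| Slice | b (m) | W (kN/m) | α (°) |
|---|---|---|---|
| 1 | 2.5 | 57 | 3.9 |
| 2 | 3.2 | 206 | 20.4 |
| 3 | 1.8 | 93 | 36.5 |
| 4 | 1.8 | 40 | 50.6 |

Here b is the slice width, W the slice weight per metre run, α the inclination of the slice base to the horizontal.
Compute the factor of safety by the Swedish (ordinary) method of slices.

FS = 2.35

Ordinary method of slices: FS = Σ[c'·Δl_i + (W_i cosα_i)·tanφ'] / Σ W_i sinα_i, with Δl_i = b_i / cosα_i.
Slice 1: Δl = 2.5/cos3.9° = 2.506 m; N'_1 = 57·cos3.9° = 56.9; c'Δl = 43.60; W sinα = 3.9
Slice 2: Δl = 3.2/cos20.4° = 3.414 m; N'_2 = 206·cos20.4° = 193.1; c'Δl = 59.41; W sinα = 71.8
Slice 3: Δl = 1.8/cos36.5° = 2.239 m; N'_3 = 93·cos36.5° = 74.8; c'Δl = 38.96; W sinα = 55.3
Slice 4: Δl = 1.8/cos50.6° = 2.836 m; N'_4 = 40·cos50.6° = 25.4; c'Δl = 49.34; W sinα = 30.9
Σc'Δl = 191.3 kN/m; ΣN' = 350.1 kN/m; ΣW sinα = 161.9 kN/m
Resisting = 191.3 + 350.1·tan28.3° = 191.3 + 188.5 = 379.8 kN/m
FS = 379.8 / 161.9 = 2.346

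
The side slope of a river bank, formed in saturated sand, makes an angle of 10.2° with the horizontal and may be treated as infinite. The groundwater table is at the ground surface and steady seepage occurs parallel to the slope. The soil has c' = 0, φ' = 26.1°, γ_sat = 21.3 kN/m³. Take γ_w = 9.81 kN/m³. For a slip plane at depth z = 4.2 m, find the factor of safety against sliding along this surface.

With seepage parallel to the slope and the water table at the surface, the effective normal stress on the slip plane uses the buoyant unit weight γ' = γ_sat − γ_w while the driving shear stress uses γ_sat:
FS = [c' + γ' z cos²β tanφ'] / [γ_sat z sinβ cosβ]
(For c' = 0 this reduces to FS = (γ'/γ_sat)·tanφ'/tanβ.)
γ' = 21.3 − 9.81 = 11.49 kN/m³
Numerator = 0.0 + 11.49·4.2·cos²10.2°·tan26.1° = 0.0 + 11.49·4.2·0.9686·0.4899 = 22.900 kPa
Denominator = 21.3·4.2·sin10.2°·cos10.2° = 21.3·4.2·0.1771·0.9842 = 15.592 kPa
FS = 22.900 / 15.592 = 1.469

FS = 1.47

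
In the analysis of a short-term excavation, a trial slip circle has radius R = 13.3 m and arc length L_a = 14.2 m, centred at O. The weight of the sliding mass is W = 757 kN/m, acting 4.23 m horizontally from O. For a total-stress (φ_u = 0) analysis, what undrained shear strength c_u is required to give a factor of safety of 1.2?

c_u = 20.3 kPa

FS = c_u·L_a·R / (W·d), so c_u = FS·W·d / (L_a·R).
c_u = 1.2·757·4.23 / (14.20·13.3) = 3842.5 / 188.86 = 20.35 kPa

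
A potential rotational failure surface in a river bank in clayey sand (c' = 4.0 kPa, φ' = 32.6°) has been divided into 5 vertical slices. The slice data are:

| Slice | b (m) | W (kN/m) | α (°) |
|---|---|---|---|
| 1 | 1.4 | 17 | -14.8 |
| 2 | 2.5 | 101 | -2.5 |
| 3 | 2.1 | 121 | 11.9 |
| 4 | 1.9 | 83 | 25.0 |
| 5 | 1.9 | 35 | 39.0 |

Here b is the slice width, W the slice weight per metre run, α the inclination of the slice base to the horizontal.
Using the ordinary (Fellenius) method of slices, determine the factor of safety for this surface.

FS = 3.53

Ordinary method of slices: FS = Σ[c'·Δl_i + (W_i cosα_i)·tanφ'] / Σ W_i sinα_i, with Δl_i = b_i / cosα_i.
Slice 1: Δl = 1.4/cos(-14.8°) = 1.448 m; N'_1 = 17·cos(-14.8°) = 16.4; c'Δl = 5.79; W sinα = -4.3
Slice 2: Δl = 2.5/cos(-2.5°) = 2.502 m; N'_2 = 101·cos(-2.5°) = 100.9; c'Δl = 10.01; W sinα = -4.4
Slice 3: Δl = 2.1/cos11.9° = 2.146 m; N'_3 = 121·cos11.9° = 118.4; c'Δl = 8.58; W sinα = 25.0
Slice 4: Δl = 1.9/cos25.0° = 2.096 m; N'_4 = 83·cos25.0° = 75.2; c'Δl = 8.39; W sinα = 35.1
Slice 5: Δl = 1.9/cos39.0° = 2.445 m; N'_5 = 35·cos39.0° = 27.2; c'Δl = 9.78; W sinα = 22.0
Σc'Δl = 42.6 kN/m; ΣN' = 338.2 kN/m; ΣW sinα = 73.3 kN/m
Resisting = 42.6 + 338.2·tan32.6° = 42.6 + 216.3 = 258.8 kN/m
FS = 258.8 / 73.3 = 3.531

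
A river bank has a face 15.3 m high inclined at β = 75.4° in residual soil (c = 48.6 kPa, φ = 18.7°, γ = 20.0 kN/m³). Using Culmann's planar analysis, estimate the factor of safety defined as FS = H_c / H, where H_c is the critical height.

H_c = (4c/γ) · sinβ cosφ / [1 − cos(β − φ)]
    = (4·48.6/20.0) · sin75.4°·cos18.7° / [1 − cos56.7°]
    = 9.720 · 0.9166 / 0.4510 = 19.76 m
FS = H_c / H = 19.76 / 15.3 = 1.291

FS = 1.29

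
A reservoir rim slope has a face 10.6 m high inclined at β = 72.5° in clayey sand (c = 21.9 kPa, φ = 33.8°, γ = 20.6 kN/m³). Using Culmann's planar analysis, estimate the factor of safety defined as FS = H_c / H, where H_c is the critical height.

H_c = (4c/γ) · sinβ cosφ / [1 − cos(β − φ)]
    = (4·21.9/20.6) · sin72.5°·cos33.8° / [1 − cos38.7°]
    = 4.252 · 0.7925 / 0.2196 = 15.35 m
FS = H_c / H = 15.35 / 10.6 = 1.448

FS = 1.45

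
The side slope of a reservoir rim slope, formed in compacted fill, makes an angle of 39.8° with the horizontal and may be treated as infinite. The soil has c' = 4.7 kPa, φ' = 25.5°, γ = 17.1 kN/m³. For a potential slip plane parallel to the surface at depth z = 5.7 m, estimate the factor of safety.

FS = 0.67

For an infinite slope with a slip plane parallel to the surface (no pore pressure): FS = [c' + γz cos²β tanφ'] / [γz sinβ cosβ].
γz = 17.1·5.7 = 97.47 kN/m²
Numerator = 4.7 + 97.47·cos²39.8°·tan25.5° = 4.7 + 97.47·0.5903·0.4770 = 32.142 kPa
Denominator = 97.47·sin39.8°·cos39.8° = 97.47·0.6401·0.7683 = 47.934 kPa
FS = 32.142 / 47.934 = 0.671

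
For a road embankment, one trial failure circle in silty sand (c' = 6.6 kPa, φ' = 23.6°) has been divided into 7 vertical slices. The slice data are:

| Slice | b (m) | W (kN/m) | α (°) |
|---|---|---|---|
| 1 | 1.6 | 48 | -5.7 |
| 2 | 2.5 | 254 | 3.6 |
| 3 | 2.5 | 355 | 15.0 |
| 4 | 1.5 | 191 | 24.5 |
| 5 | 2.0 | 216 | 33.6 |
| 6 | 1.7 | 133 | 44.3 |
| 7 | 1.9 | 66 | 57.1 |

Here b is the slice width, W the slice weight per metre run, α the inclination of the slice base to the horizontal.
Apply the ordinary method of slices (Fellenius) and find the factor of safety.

FS = 1.34

Ordinary method of slices: FS = Σ[c'·Δl_i + (W_i cosα_i)·tanφ'] / Σ W_i sinα_i, with Δl_i = b_i / cosα_i.
Slice 1: Δl = 1.6/cos(-5.7°) = 1.608 m; N'_1 = 48·cos(-5.7°) = 47.8; c'Δl = 10.61; W sinα = -4.8
Slice 2: Δl = 2.5/cos3.6° = 2.505 m; N'_2 = 254·cos3.6° = 253.5; c'Δl = 16.53; W sinα = 15.9
Slice 3: Δl = 2.5/cos15.0° = 2.588 m; N'_3 = 355·cos15.0° = 342.9; c'Δl = 17.08; W sinα = 91.9
Slice 4: Δl = 1.5/cos24.5° = 1.648 m; N'_4 = 191·cos24.5° = 173.8; c'Δl = 10.88; W sinα = 79.2
Slice 5: Δl = 2.0/cos33.6° = 2.401 m; N'_5 = 216·cos33.6° = 179.9; c'Δl = 15.85; W sinα = 119.5
Slice 6: Δl = 1.7/cos44.3° = 2.375 m; N'_6 = 133·cos44.3° = 95.2; c'Δl = 15.68; W sinα = 92.9
Slice 7: Δl = 1.9/cos57.1° = 3.498 m; N'_7 = 66·cos57.1° = 35.8; c'Δl = 23.09; W sinα = 55.4
Σc'Δl = 109.7 kN/m; ΣN' = 1128.9 kN/m; ΣW sinα = 450.1 kN/m
Resisting = 109.7 + 1128.9·tan23.6° = 109.7 + 493.2 = 602.9 kN/m
FS = 602.9 / 450.1 = 1.340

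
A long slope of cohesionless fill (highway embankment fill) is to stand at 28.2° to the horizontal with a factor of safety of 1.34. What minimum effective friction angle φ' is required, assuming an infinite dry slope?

FS = tanφ'/tanβ ⇒ tanφ' = FS · tanβ = 1.34 · tan28.2° = 0.7185
φ' = arctan(0.7185) = 35.70°

φ' = 35.7°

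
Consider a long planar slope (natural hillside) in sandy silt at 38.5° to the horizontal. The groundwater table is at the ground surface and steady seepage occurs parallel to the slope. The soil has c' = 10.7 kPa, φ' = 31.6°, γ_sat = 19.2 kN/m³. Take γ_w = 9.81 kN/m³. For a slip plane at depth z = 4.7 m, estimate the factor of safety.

With seepage parallel to the slope and the water table at the surface, the effective normal stress on the slip plane uses the buoyant unit weight γ' = γ_sat − γ_w while the driving shear stress uses γ_sat:
FS = [c' + γ' z cos²β tanφ'] / [γ_sat z sinβ cosβ]
γ' = 19.2 − 9.81 = 9.39 kN/m³
Numerator = 10.7 + 9.39·4.7·cos²38.5°·tan31.6° = 10.7 + 9.39·4.7·0.6125·0.6152 = 27.329 kPa
Denominator = 19.2·4.7·sin38.5°·cos38.5° = 19.2·4.7·0.6225·0.7826 = 43.964 kPa
FS = 27.329 / 43.964 = 0.622

FS = 0.62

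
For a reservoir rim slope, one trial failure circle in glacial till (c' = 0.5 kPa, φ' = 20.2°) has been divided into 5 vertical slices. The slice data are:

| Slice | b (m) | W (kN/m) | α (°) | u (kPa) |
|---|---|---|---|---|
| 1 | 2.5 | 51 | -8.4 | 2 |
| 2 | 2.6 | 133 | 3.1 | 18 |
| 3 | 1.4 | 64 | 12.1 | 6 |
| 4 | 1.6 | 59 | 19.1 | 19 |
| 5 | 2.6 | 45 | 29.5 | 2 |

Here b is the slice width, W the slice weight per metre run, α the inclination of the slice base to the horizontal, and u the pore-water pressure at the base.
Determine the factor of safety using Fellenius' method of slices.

FS = 1.73

Ordinary method of slices: FS = Σ[c'·Δl_i + (W_i cosα_i − u_i·Δl_i)·tanφ'] / Σ W_i sinα_i, with Δl_i = b_i / cosα_i.
Slice 1: Δl = 2.5/cos(-8.4°) = 2.527 m; N'_1 = 51·cos(-8.4°) − 2·2.527 = 45.4; c'Δl = 1.26; W sinα = -7.5
Slice 2: Δl = 2.6/cos3.1° = 2.604 m; N'_2 = 133·cos3.1° − 18·2.604 = 85.9; c'Δl = 1.30; W sinα = 7.2
Slice 3: Δl = 1.4/cos12.1° = 1.432 m; N'_3 = 64·cos12.1° − 6·1.432 = 54.0; c'Δl = 0.72; W sinα = 13.4
Slice 4: Δl = 1.6/cos19.1° = 1.693 m; N'_4 = 59·cos19.1° − 19·1.693 = 23.6; c'Δl = 0.85; W sinα = 19.3
Slice 5: Δl = 2.6/cos29.5° = 2.987 m; N'_5 = 45·cos29.5° − 2·2.987 = 33.2; c'Δl = 1.49; W sinα = 22.2
Σc'Δl = 5.6 kN/m; ΣN' = 242.1 kN/m; ΣW sinα = 54.6 kN/m
Resisting = 5.6 + 242.1·tan20.2° = 5.6 + 89.1 = 94.7 kN/m
FS = 94.7 / 54.6 = 1.734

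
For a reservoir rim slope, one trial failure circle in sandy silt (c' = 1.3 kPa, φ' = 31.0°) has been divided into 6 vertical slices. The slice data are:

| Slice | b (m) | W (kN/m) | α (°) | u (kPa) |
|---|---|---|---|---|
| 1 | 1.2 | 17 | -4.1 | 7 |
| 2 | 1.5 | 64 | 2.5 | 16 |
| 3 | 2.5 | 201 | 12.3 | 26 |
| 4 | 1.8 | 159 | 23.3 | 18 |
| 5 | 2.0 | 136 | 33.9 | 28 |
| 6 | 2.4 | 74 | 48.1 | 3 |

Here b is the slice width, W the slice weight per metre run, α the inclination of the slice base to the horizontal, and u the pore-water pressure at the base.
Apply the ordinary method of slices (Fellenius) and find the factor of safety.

FS = 1.01

Ordinary method of slices: FS = Σ[c'·Δl_i + (W_i cosα_i − u_i·Δl_i)·tanφ'] / Σ W_i sinα_i, with Δl_i = b_i / cosα_i.
Slice 1: Δl = 1.2/cos(-4.1°) = 1.203 m; N'_1 = 17·cos(-4.1°) − 7·1.203 = 8.5; c'Δl = 1.56; W sinα = -1.2
Slice 2: Δl = 1.5/cos2.5° = 1.501 m; N'_2 = 64·cos2.5° − 16·1.501 = 39.9; c'Δl = 1.95; W sinα = 2.8
Slice 3: Δl = 2.5/cos12.3° = 2.559 m; N'_3 = 201·cos12.3° − 26·2.559 = 129.9; c'Δl = 3.33; W sinα = 42.8
Slice 4: Δl = 1.8/cos23.3° = 1.960 m; N'_4 = 159·cos23.3° − 18·1.960 = 110.8; c'Δl = 2.55; W sinα = 62.9
Slice 5: Δl = 2.0/cos33.9° = 2.410 m; N'_5 = 136·cos33.9° − 28·2.410 = 45.4; c'Δl = 3.13; W sinα = 75.9
Slice 6: Δl = 2.4/cos48.1° = 3.594 m; N'_6 = 74·cos48.1° − 3·3.594 = 38.6; c'Δl = 4.67; W sinα = 55.1
Σc'Δl = 17.2 kN/m; ΣN' = 373.1 kN/m; ΣW sinα = 238.2 kN/m
Resisting = 17.2 + 373.1·tan31.0° = 17.2 + 224.2 = 241.4 kN/m
FS = 241.4 / 238.2 = 1.013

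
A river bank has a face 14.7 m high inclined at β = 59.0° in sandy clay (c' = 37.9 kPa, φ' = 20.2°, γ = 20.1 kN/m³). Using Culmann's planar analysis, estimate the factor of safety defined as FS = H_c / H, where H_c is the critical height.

FS = 1.87

H_c = (4c'/γ) · sinβ cosφ' / [1 − cos(β − φ')]
    = (4·37.9/20.1) · sin59.0°·cos20.2° / [1 − cos38.8°]
    = 7.542 · 0.8044 / 0.2207 = 27.50 m
FS = H_c / H = 27.50 / 14.7 = 1.870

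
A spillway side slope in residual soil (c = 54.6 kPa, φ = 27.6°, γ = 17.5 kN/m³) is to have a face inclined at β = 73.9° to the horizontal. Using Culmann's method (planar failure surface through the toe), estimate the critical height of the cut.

H_c = 34.38 m

Culmann's analysis gives the critical failure plane at α_cr = (β + φ)/2 = (73.9 + 27.6)/2 = 50.8°, and the critical height
H_c = (4c/γ) · sinβ cosφ / [1 − cos(β − φ)]
    = (4·54.6/17.5) · sin73.9°·cos27.6° / [1 − cos(46.3°)]
    = 12.480 · 0.9608·0.8862 / [1 − 0.6909]
    = 12.480 · 0.8514 / 0.3091
    = 34.38 m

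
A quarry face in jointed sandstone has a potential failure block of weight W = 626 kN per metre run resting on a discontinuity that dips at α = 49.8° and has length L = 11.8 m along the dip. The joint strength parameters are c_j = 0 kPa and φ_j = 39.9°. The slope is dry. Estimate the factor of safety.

Resolving the block weight along and normal to the plane and applying the Mohr–Coulomb strength on the joint:
N' = W cosα = 626·cos49.8° = 404.1 kN/m
Driving force T = W sinα = 626·sin49.8° = 478.1 kN/m
Resisting force R = c_j·L + N'·tanφ_j = 0·11.8 + 404.1·tan39.9° = 0.0 + 337.8 = 337.8 kN/m
FS = R / T = 337.8 / 478.1 = 0.707

FS = 0.71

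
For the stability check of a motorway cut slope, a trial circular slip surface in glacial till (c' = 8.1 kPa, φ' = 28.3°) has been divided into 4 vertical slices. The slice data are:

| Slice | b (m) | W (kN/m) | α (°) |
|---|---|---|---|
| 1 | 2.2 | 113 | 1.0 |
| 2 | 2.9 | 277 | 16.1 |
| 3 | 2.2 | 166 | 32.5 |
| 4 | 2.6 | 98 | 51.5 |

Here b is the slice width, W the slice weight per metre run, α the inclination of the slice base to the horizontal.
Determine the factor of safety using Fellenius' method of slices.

FS = 1.67

Ordinary method of slices: FS = Σ[c'·Δl_i + (W_i cosα_i)·tanφ'] / Σ W_i sinα_i, with Δl_i = b_i / cosα_i.
Slice 1: Δl = 2.2/cos1.0° = 2.200 m; N'_1 = 113·cos1.0° = 113.0; c'Δl = 17.82; W sinα = 2.0
Slice 2: Δl = 2.9/cos16.1° = 3.018 m; N'_2 = 277·cos16.1° = 266.1; c'Δl = 24.45; W sinα = 76.8
Slice 3: Δl = 2.2/cos32.5° = 2.609 m; N'_3 = 166·cos32.5° = 140.0; c'Δl = 21.13; W sinα = 89.2
Slice 4: Δl = 2.6/cos51.5° = 4.177 m; N'_4 = 98·cos51.5° = 61.0; c'Δl = 33.83; W sinα = 76.7
Σc'Δl = 97.2 kN/m; ΣN' = 580.1 kN/m; ΣW sinα = 244.7 kN/m
Resisting = 97.2 + 580.1·tan28.3° = 97.2 + 312.4 = 409.6 kN/m
FS = 409.6 / 244.7 = 1.674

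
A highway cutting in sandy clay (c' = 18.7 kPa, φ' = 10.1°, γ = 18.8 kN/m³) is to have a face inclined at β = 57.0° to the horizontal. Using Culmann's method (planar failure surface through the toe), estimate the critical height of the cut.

Culmann's analysis gives the critical failure plane at α_cr = (β + φ')/2 = (57.0 + 10.1)/2 = 33.5°, and the critical height
H_c = (4c'/γ) · sinβ cosφ' / [1 − cos(β − φ')]
    = (4·18.7/18.8) · sin57.0°·cos10.1° / [1 − cos(46.9°)]
    = 3.979 · 0.8387·0.9845 / [1 − 0.6833]
    = 3.979 · 0.8257 / 0.3167
    = 10.37 m

H_c = 10.37 m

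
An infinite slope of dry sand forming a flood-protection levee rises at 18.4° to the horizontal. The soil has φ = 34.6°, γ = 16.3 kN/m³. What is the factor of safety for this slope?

FS = 2.07

For a dry cohesionless infinite slope the factor of safety is FS = tanφ / tanβ.
FS = tan34.6° / tan18.4° = 0.6899 / 0.3327 = 2.074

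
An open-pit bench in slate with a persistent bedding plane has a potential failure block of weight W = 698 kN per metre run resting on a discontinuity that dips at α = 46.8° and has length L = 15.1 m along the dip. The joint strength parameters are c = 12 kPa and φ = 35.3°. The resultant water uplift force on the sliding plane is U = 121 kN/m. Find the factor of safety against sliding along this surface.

FS = 0.85

Resolving the block weight along and normal to the plane and applying the Mohr–Coulomb strength on the joint:
N' = W cosα − U = 698·cos46.8° − 121 = 356.8 kN/m
Driving force T = W sinα = 698·sin46.8° = 508.8 kN/m
Resisting force R = c·L + N'·tanφ = 12·15.1 + 356.8·tan35.3° = 181.2 + 252.6 = 433.8 kN/m
FS = R / T = 433.8 / 508.8 = 0.853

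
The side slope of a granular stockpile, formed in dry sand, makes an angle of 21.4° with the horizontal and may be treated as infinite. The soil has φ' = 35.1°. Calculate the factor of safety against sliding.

FS = 1.79

For a dry cohesionless infinite slope the factor of safety is FS = tanφ' / tanβ.
FS = tan35.1° / tan21.4° = 0.7028 / 0.3919 = 1.793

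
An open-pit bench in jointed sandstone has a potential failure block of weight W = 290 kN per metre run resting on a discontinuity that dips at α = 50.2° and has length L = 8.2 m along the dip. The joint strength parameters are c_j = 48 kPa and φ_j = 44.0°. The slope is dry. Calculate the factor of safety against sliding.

FS = 2.57

Resolving the block weight along and normal to the plane and applying the Mohr–Coulomb strength on the joint:
N' = W cosα = 290·cos50.2° = 185.6 kN/m
Driving force T = W sinα = 290·sin50.2° = 222.8 kN/m
Resisting force R = c_j·L + N'·tanφ_j = 48·8.2 + 185.6·tan44.0° = 393.6 + 179.3 = 572.9 kN/m
FS = R / T = 572.9 / 222.8 = 2.571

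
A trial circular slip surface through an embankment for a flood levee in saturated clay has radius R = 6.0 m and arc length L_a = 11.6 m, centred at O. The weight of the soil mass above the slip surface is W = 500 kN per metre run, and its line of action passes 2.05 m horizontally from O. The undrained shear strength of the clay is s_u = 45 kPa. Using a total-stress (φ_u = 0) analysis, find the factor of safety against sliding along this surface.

Taking moments about the centre O, the resisting moment is provided by the undrained shear strength acting along the arc:
M_R = s_u·L_a·R = 45·11.60·6.0 = 3132.0 kN·m/m
M_D = W·d = 500·2.05 = 1025.0 kN·m/m
FS = M_R / M_D = 3132.0 / 1025.0 = 3.056

FS = 3.06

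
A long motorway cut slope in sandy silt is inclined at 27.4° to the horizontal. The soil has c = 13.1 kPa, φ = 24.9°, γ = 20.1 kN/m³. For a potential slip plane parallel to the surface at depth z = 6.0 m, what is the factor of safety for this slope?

FS = 1.16

For an infinite slope with a slip plane parallel to the surface (no pore pressure): FS = [c + γz cos²β tanφ] / [γz sinβ cosβ].
γz = 20.1·6.0 = 120.60 kN/m²
Numerator = 13.1 + 120.60·cos²27.4°·tan24.9° = 13.1 + 120.60·0.7882·0.4642 = 57.225 kPa
Denominator = 120.60·sin27.4°·cos27.4° = 120.60·0.4602·0.8878 = 49.274 kPa
FS = 57.225 / 49.274 = 1.161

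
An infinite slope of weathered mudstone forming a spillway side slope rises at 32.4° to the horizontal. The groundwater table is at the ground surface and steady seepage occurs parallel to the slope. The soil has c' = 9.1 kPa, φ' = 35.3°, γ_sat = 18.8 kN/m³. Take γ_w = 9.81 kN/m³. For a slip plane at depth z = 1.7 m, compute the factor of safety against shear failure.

FS = 1.16

With seepage parallel to the slope and the water table at the surface, the effective normal stress on the slip plane uses the buoyant unit weight γ' = γ_sat − γ_w while the driving shear stress uses γ_sat:
FS = [c' + γ' z cos²β tanφ'] / [γ_sat z sinβ cosβ]
γ' = 18.8 − 9.81 = 8.99 kN/m³
Numerator = 9.1 + 8.99·1.7·cos²32.4°·tan35.3° = 9.1 + 8.99·1.7·0.7129·0.7080 = 16.814 kPa
Denominator = 18.8·1.7·sin32.4°·cos32.4° = 18.8·1.7·0.5358·0.8443 = 14.459 kPa
FS = 16.814 / 14.459 = 1.163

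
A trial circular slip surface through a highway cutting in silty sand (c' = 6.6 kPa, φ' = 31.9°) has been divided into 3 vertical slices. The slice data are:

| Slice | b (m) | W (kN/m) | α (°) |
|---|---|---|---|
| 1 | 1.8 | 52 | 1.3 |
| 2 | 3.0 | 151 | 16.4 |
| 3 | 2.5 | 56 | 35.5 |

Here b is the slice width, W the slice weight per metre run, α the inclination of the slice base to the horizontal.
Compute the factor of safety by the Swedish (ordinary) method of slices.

FS = 2.67

Ordinary method of slices: FS = Σ[c'·Δl_i + (W_i cosα_i)·tanφ'] / Σ W_i sinα_i, with Δl_i = b_i / cosα_i.
Slice 1: Δl = 1.8/cos1.3° = 1.800 m; N'_1 = 52·cos1.3° = 52.0; c'Δl = 11.88; W sinα = 1.2
Slice 2: Δl = 3.0/cos16.4° = 3.127 m; N'_2 = 151·cos16.4° = 144.9; c'Δl = 20.64; W sinα = 42.6
Slice 3: Δl = 2.5/cos35.5° = 3.071 m; N'_3 = 56·cos35.5° = 45.6; c'Δl = 20.27; W sinα = 32.5
Σc'Δl = 52.8 kN/m; ΣN' = 242.4 kN/m; ΣW sinα = 76.3 kN/m
Resisting = 52.8 + 242.4·tan31.9° = 52.8 + 150.9 = 203.7 kN/m
FS = 203.7 / 76.3 = 2.668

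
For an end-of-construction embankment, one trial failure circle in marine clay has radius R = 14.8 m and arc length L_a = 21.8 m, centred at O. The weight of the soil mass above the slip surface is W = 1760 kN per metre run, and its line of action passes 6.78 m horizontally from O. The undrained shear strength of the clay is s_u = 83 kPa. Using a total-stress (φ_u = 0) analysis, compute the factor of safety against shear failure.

FS = 2.24

Taking moments about the centre O, the resisting moment is provided by the undrained shear strength acting along the arc:
M_R = s_u·L_a·R = 83·21.80·14.8 = 26779.1 kN·m/m
M_D = W·d = 1760·6.78 = 11932.8 kN·m/m
FS = M_R / M_D = 26779.1 / 11932.8 = 2.244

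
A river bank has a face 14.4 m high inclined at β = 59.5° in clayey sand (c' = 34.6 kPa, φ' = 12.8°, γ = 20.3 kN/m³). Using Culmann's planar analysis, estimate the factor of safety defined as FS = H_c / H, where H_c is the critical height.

FS = 1.27

H_c = (4c'/γ) · sinβ cosφ' / [1 − cos(β − φ')]
    = (4·34.6/20.3) · sin59.5°·cos12.8° / [1 − cos46.7°]
    = 6.818 · 0.8402 / 0.3142 = 18.23 m
FS = H_c / H = 18.23 / 14.4 = 1.266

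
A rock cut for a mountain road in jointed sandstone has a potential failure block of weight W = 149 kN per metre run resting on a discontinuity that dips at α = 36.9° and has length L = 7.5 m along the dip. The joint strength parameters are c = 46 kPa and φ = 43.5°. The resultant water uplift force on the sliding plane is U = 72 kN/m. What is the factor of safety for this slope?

Resolving the block weight along and normal to the plane and applying the Mohr–Coulomb strength on the joint:
N' = W cosα − U = 149·cos36.9° − 72 = 47.2 kN/m
Driving force T = W sinα = 149·sin36.9° = 89.5 kN/m
Resisting force R = c·L + N'·tanφ = 46·7.5 + 47.2·tan43.5° = 345.0 + 44.7 = 389.7 kN/m
FS = R / T = 389.7 / 89.5 = 4.357

FS = 4.36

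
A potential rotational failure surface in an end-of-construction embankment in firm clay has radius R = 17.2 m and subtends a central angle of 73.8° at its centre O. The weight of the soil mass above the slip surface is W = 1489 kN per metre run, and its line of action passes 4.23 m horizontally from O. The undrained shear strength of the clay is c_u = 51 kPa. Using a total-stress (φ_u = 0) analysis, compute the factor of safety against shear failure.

FS = 3.09

Taking moments about the centre O, the resisting moment is provided by the undrained shear strength acting along the arc:
Arc length L_a = R·θ = 17.2·(73.8°·π/180) = 17.2·1.2881 = 22.15 m
M_R = c_u·L_a·R = 51·22.15·17.2 = 19433.9 kN·m/m
M_D = W·d = 1489·4.23 = 6298.5 kN·m/m
FS = M_R / M_D = 19433.9 / 6298.5 = 3.086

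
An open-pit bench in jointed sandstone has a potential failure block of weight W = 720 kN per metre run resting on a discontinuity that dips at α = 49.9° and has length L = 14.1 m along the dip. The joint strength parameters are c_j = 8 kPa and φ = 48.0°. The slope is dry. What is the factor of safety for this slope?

FS = 1.14

Resolving the block weight along and normal to the plane and applying the Mohr–Coulomb strength on the joint:
N' = W cosα = 720·cos49.9° = 463.8 kN/m
Driving force T = W sinα = 720·sin49.9° = 550.7 kN/m
Resisting force R = c_j·L + N'·tanφ = 8·14.1 + 463.8·tan48.0° = 112.8 + 515.1 = 627.9 kN/m
FS = R / T = 627.9 / 550.7 = 1.140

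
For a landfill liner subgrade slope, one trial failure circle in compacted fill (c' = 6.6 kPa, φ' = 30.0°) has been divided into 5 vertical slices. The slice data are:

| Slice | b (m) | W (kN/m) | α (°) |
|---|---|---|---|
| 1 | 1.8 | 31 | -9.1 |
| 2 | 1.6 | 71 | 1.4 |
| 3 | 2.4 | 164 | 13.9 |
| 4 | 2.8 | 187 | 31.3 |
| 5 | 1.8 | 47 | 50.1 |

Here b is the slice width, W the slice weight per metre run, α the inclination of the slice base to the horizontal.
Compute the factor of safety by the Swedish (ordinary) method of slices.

FS = 2.00

Ordinary method of slices: FS = Σ[c'·Δl_i + (W_i cosα_i)·tanφ'] / Σ W_i sinα_i, with Δl_i = b_i / cosα_i.
Slice 1: Δl = 1.8/cos(-9.1°) = 1.823 m; N'_1 = 31·cos(-9.1°) = 30.6; c'Δl = 12.03; W sinα = -4.9
Slice 2: Δl = 1.6/cos1.4° = 1.600 m; N'_2 = 71·cos1.4° = 71.0; c'Δl = 10.56; W sinα = 1.7
Slice 3: Δl = 2.4/cos13.9° = 2.472 m; N'_3 = 164·cos13.9° = 159.2; c'Δl = 16.32; W sinα = 39.4
Slice 4: Δl = 2.8/cos31.3° = 3.277 m; N'_4 = 187·cos31.3° = 159.8; c'Δl = 21.63; W sinα = 97.2
Slice 5: Δl = 1.8/cos50.1° = 2.806 m; N'_5 = 47·cos50.1° = 30.1; c'Δl = 18.52; W sinα = 36.1
Σc'Δl = 79.1 kN/m; ΣN' = 450.7 kN/m; ΣW sinα = 169.4 kN/m
Resisting = 79.1 + 450.7·tan30.0° = 79.1 + 260.2 = 339.3 kN/m
FS = 339.3 / 169.4 = 2.002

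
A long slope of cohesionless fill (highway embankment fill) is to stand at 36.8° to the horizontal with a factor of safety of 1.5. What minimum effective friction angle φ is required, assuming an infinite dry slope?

FS = tanφ/tanβ ⇒ tanφ = FS · tanβ = 1.5 · tan36.8° = 1.1221
φ = arctan(1.1221) = 48.29°

φ = 48.3°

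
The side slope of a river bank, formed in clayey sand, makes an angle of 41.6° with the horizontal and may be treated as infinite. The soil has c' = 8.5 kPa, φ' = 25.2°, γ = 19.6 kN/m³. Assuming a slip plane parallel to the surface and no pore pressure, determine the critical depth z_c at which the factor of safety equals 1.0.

z_c = 1.86 m

Setting FS = 1.00 in FS = [c' + γz cos²β tanφ'] / [γz sinβ cosβ] and solving for z:
z = c' / [γ cosβ (FS·sinβ − cosβ·tanφ')]
  = 8.5 / [19.6·cos41.6°·(1.00·sin41.6° − cos41.6°·tan25.2°)]
  = 8.5 / [19.6·0.7478·(1.00·0.6639 − 0.7478·0.4706)]
  = 8.5 / 4.5735 = 1.859 m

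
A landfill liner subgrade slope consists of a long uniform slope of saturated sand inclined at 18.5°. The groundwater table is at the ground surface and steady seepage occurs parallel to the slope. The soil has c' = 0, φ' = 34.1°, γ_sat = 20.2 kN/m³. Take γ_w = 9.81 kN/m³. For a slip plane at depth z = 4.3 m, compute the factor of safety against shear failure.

FS = 1.04

With seepage parallel to the slope and the water table at the surface, the effective normal stress on the slip plane uses the buoyant unit weight γ' = γ_sat − γ_w while the driving shear stress uses γ_sat:
FS = [c' + γ' z cos²β tanφ'] / [γ_sat z sinβ cosβ]
(For c' = 0 this reduces to FS = (γ'/γ_sat)·tanφ'/tanβ.)
γ' = 20.2 − 9.81 = 10.39 kN/m³
Numerator = 0.0 + 10.39·4.3·cos²18.5°·tan34.1° = 0.0 + 10.39·4.3·0.8993·0.6771 = 27.203 kPa
Denominator = 20.2·4.3·sin18.5°·cos18.5° = 20.2·4.3·0.3173·0.9483 = 26.137 kPa
FS = 27.203 / 26.137 = 1.041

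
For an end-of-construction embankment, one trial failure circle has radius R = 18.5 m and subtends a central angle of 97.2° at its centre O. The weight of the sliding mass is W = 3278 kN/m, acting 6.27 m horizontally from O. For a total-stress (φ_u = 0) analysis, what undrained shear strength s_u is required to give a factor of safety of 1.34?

s_u = 47.4 kPa

FS = s_u·L_a·R / (W·d), so s_u = FS·W·d / (L_a·R).
Arc length L_a = R·θ = 18.5·(97.2°·π/180) = 18.5·1.6965 = 31.38 m
s_u = 1.34·3278·6.27 / (31.38·18.5) = 27541.1 / 580.61 = 47.43 kPa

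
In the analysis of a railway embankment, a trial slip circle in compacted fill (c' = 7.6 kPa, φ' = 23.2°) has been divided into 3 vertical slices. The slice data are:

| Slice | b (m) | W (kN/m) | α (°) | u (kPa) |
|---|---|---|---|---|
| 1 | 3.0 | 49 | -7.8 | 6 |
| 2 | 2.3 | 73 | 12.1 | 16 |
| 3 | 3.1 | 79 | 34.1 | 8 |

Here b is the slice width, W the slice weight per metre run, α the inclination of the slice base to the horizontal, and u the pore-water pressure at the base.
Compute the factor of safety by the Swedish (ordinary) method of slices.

Ordinary method of slices: FS = Σ[c'·Δl_i + (W_i cosα_i − u_i·Δl_i)·tanφ'] / Σ W_i sinα_i, with Δl_i = b_i / cosα_i.
Slice 1: Δl = 3.0/cos(-7.8°) = 3.028 m; N'_1 = 49·cos(-7.8°) − 6·3.028 = 30.4; c'Δl = 23.01; W sinα = -6.7
Slice 2: Δl = 2.3/cos12.1° = 2.352 m; N'_2 = 73·cos12.1° − 16·2.352 = 33.7; c'Δl = 17.88; W sinα = 15.3
Slice 3: Δl = 3.1/cos34.1° = 3.744 m; N'_3 = 79·cos34.1° − 8·3.744 = 35.5; c'Δl = 28.45; W sinα = 44.3
Σc'Δl = 69.3 kN/m; ΣN' = 99.6 kN/m; ΣW sinα = 52.9 kN/m
Resisting = 69.3 + 99.6·tan23.2° = 69.3 + 42.7 = 112.0 kN/m
FS = 112.0 / 52.9 = 2.116

FS = 2.12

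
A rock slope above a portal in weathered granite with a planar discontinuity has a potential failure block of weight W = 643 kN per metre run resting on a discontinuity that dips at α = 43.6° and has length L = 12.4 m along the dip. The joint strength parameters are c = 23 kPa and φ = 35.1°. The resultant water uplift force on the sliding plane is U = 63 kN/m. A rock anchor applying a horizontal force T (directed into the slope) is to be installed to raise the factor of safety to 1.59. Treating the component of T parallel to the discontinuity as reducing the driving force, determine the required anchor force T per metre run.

Resolving forces along and normal to the sliding plane, with the horizontal anchor force T adding T·sinα to the effective normal force and T·cosα acting up the plane against the driving force:
FS = [cL + (W cosα − U + T sinα) tanφ] / [W sinα − T cosα]
Without the anchor: N' = 402.6 kN/m, driving T_d = 443.4 kN/m, resisting R = 23·12.4 + 402.6·tan35.1° = 568.2 kN/m, FS = 1.28.
Setting FS = 1.59 and solving for T:
1.59·(443.4 − T cos43.6°) = 568.2 + T sin43.6°·tan35.1°
T·(sin43.6°·tan35.1° + 1.59·cos43.6°) = 1.59·443.4 − 568.2
T·(0.6896·0.7028 + 1.59·0.7242) = 705.0 − 568.2 = 136.9
T·1.6361 = 136.9
T = 83.7 kN/m

T = 84 kN/m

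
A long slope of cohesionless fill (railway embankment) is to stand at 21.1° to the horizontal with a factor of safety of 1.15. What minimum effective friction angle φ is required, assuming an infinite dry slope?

φ = 23.9°

FS = tanφ/tanβ ⇒ tanφ = FS · tanβ = 1.15 · tan21.1° = 0.4437
φ = arctan(0.4437) = 23.93°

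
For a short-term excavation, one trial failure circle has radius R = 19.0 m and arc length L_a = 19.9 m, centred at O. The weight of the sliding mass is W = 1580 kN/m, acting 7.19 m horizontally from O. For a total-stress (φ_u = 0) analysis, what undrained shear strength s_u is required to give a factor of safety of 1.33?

s_u = 40.0 kPa

FS = s_u·L_a·R / (W·d), so s_u = FS·W·d / (L_a·R).
s_u = 1.33·1580·7.19 / (19.90·19.0) = 15109.1 / 378.10 = 39.96 kPa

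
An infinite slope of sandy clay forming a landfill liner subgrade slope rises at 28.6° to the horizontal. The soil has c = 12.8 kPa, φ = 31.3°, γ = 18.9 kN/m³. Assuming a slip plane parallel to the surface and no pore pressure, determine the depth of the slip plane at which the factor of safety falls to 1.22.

z = 15.37 m

Setting FS = 1.22 in FS = [c + γz cos²β tanφ] / [γz sinβ cosβ] and solving for z:
z = c / [γ cosβ (FS·sinβ − cosβ·tanφ)]
  = 12.8 / [18.9·cos28.6°·(1.22·sin28.6° − cos28.6°·tan31.3°)]
  = 12.8 / [18.9·0.8780·(1.22·0.4787 − 0.8780·0.6080)]
  = 12.8 / 0.8327 = 15.371 m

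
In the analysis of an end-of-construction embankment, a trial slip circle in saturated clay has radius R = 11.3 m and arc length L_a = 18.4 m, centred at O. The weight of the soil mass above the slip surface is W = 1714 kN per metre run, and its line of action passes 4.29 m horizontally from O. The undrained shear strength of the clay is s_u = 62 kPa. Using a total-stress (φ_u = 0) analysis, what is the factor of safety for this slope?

FS = 1.75

Taking moments about the centre O, the resisting moment is provided by the undrained shear strength acting along the arc:
M_R = s_u·L_a·R = 62·18.40·11.3 = 12891.0 kN·m/m
M_D = W·d = 1714·4.29 = 7353.1 kN·m/m
FS = M_R / M_D = 12891.0 / 7353.1 = 1.753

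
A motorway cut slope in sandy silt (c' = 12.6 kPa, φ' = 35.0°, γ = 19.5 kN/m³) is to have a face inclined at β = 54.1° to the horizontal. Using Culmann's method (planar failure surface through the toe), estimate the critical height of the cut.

Culmann's analysis gives the critical failure plane at α_cr = (β + φ')/2 = (54.1 + 35.0)/2 = 44.5°, and the critical height
H_c = (4c'/γ) · sinβ cosφ' / [1 − cos(β − φ')]
    = (4·12.6/19.5) · sin54.1°·cos35.0° / [1 − cos(19.1°)]
    = 2.585 · 0.8100·0.8192 / [1 − 0.9449]
    = 2.585 · 0.6635 / 0.0551
    = 31.15 m

H_c = 31.15 m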